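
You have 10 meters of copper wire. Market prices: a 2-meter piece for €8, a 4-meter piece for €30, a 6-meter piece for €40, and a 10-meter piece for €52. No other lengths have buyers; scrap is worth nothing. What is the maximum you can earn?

70

Let f[k] be the best obtainable value from length k. For each k, try every first piece i and keep the best of price[i] + f[k−i].
f[1] = 0
f[2] = 8
f[3] = 8
f[4] = max(8+8, 30+0) = 30
f[5] = max(8+8, 30+0) = 30
f[6] = max(8+30, 30+8, 40+0) = 40
f[7] = max(8+30, 30+8, 40+0) = 40
f[8] = max(8+40, 30+30, 40+8) = 60
f[9] = max(8+40, 30+30, 40+8) = 60
f[10] = max(8+60, 30+40, 40+30, 52+0) = 70
One optimal cutting: 6 + 4 → €70.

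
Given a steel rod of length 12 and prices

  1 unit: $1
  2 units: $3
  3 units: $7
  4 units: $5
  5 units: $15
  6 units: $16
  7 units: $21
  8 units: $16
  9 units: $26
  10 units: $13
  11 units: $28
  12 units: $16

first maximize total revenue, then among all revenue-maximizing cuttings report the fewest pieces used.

Consider every possible first cut. r[k] is the best of p[i]+r[k−i] over all sellable i≤k.
r[1] = 1
r[2] = 3
r[3] = 7
r[4] = 8  (first piece 1, then r[3]=7)
r[5] = 15
r[6] = 16  (first piece 1, then r[5]=15)
r[7] = 21
r[8] = 22  (first piece 1, then r[7]=21)
r[9] = 26
r[10] = 30  (first piece 5, then r[5]=15)
r[11] = 31  (first piece 1, then r[10]=30)
r[12] = 36  (first piece 5, then r[7]=21)
Maximum revenue is $36.
Now minimize piece count subject to staying optimal: for each k, pieces[k] = 1 + min over i with p[i]+r[k−i]=r[k] of pieces[k−i].
pieces[9] = 1
pieces[10] = 2
pieces[11] = 2
pieces[12] = 2

2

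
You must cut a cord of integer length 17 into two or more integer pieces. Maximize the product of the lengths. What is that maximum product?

Let m[k] be the best product for length k (with at least one cut). For each first piece i, the rest contributes max(k−i, m[k−i]).
m[2] = 1*max(1,0) = 1*1 = 1
m[3] = max(1*2, 2*1) = 2
m[4] = max(1*3, 2*2, 3*1) = 4
m[5] = max(1*4, 2*3, 3*2, 4*1) = 6
m[6] = max(1*6, 2*4, 3*3, 4*2, 5*1) = 9
m[7] = max(1*9, 2*6, 3*4, 4*3, 5*2, 6*1) = 12
m[8] = max(1*12, 2*9, 3*6, …, 6*2, 7*1) = 18
m[9] = max(1*18, 2*12, 3*9, …, 7*2, 8*1) = 27
m[10] = max(1*27, 2*18, 3*12, …, 8*2, 9*1) = 36
m[11] = max(1*36, 2*27, 3*18, …, 9*2, 10*1) = 54
m[12] = max(1*54, 2*36, 3*27, …, 10*2, 11*1) = 81
m[13] = max(1*81, 2*54, 3*36, …, 11*2, 12*1) = 108
m[14] = max(1*108, 2*81, 3*54, …, 12*2, 13*1) = 162
m[15] = max(1*162, 2*108, 3*81, …, 13*2, 14*1) = 243
m[16] = max(1*243, 2*162, 3*108, …, 14*2, 15*1) = 324
m[17] = max(1*324, 2*243, 3*162, …, 15*2, 16*1) = 486
One optimal split: 3 + 3 + 3 + 3 + 3 + 2; product 3*3*3*3*3*2 = 486.

486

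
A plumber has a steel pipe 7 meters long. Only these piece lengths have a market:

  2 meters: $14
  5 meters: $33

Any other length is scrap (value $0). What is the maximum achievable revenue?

47

Let best[k] be the best obtainable value from length k. For each k, try every first piece i and keep the best of price[i] + best[k−i].
best[1] = 0
best[2] = 14
best[3] = 14
best[4] = 28  (first piece 2, then best[2]=14)
best[5] = 33
best[6] = 42  (first piece 2, then best[4]=28)
best[7] = 47  (first piece 2, then best[5]=33)
One optimal cutting: 5 + 2 → $47.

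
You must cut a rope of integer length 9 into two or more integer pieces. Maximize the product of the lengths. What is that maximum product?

27

Define g[k] = max over 1≤i<k of i · max(k−i, g[k−i]); the inner max lets the remainder stay uncut if that's better.
g[2] = 1·max(1,0) = 1·1 = 1
g[3] = max(1·2, 2·1) = 2
g[4] = max(1·3, 2·2, 3·1) = 4
g[5] = max(1·4, 2·3, 3·2, 4·1) = 6
g[6] = max(1·6, 2·4, 3·3, 4·2, 5·1) = 9
g[7] = max(1·9, 2·6, 3·4, 4·3, 5·2, 6·1) = 12
g[8] = max(1·12, 2·9, 3·6, …, 6·2, 7·1) = 18
g[9] = max(1·18, 2·12, 3·9, …, 7·2, 8·1) = 27
One optimal split: 3 + 3 + 3; product 3·3·3 = 27.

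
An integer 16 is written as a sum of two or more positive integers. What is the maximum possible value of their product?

324

Let m[k] be the best product for length k (with at least one cut). For each first piece i, the rest contributes max(k−i, m[k−i]).
m[2] = 1*max(1,0) = 1*1 = 1
m[3] = max(1*2, 2*1) = 2
m[4] = max(1*3, 2*2, 3*1) = 4
m[5] = max(1*4, 2*3, 3*2, 4*1) = 6
m[6] = max(1*6, 2*4, 3*3, 4*2, 5*1) = 9
m[7] = max(1*9, 2*6, 3*4, 4*3, 5*2, 6*1) = 12
m[8] = max(1*12, 2*9, 3*6, …, 6*2, 7*1) = 18
m[9] = max(1*18, 2*12, 3*9, …, 7*2, 8*1) = 27
m[10] = max(1*27, 2*18, 3*12, …, 8*2, 9*1) = 36
m[11] = max(1*36, 2*27, 3*18, …, 9*2, 10*1) = 54
m[12] = max(1*54, 2*36, 3*27, …, 10*2, 11*1) = 81
m[13] = max(1*81, 2*54, 3*36, …, 11*2, 12*1) = 108
m[14] = max(1*108, 2*81, 3*54, …, 12*2, 13*1) = 162
m[15] = max(1*162, 2*108, 3*81, …, 13*2, 14*1) = 243
m[16] = max(1*243, 2*162, 3*108, …, 14*2, 15*1) = 324
One optimal split: 3 + 3 + 3 + 3 + 2 + 2; product 3*3*3*3*2*2 = 324.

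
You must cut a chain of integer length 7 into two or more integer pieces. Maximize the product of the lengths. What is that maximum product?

12

Let P[k] be the best product for length k (with at least one cut). For each first piece i, the rest contributes max(k−i, P[k−i]).
Small cases: P[2]=1.
P[3] = 1*max(2,1) = 1*2 = 2
P[4] = 2*max(2,1) = 2*2 = 4
P[5] = 2*max(3,2) = 2*3 = 6
P[6] = 3*max(3,2) = 3*3 = 9
P[7] = 2*max(5,6) = 2*6 = 12
One optimal split: 3 + 2 + 2; product 3*2*2 = 12.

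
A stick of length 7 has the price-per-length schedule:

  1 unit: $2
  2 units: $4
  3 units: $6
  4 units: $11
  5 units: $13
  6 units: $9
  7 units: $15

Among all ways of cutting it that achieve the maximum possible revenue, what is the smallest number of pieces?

2

Build r[k] bottom-up: r[k] = max over allowed piece i of (p[i] + r[k−i]).
r[1] = 2
r[2] = max(2+2, 4+0) = 4
r[3] = max(2+4, 4+2, 6+0) = 6
r[4] = max(2+6, 4+4, 6+2, 11+0) = 11
r[5] = max(2+11, 4+6, 6+4, 11+2, 13+0) = 13
r[6] = max(2+13, 4+11, 6+6, 11+4, 13+2, 9+0) = 15
r[7] = max(2+15, 4+13, 6+11, …, 9+2, 15+0) = 17
Maximum revenue is $17.
Now minimize piece count subject to staying optimal: for each k, pieces[k] = 1 + min over i with p[i]+r[k−i]=r[k] of pieces[k−i].
pieces[4] = 1
pieces[5] = 1
pieces[6] = 2
pieces[7] = 2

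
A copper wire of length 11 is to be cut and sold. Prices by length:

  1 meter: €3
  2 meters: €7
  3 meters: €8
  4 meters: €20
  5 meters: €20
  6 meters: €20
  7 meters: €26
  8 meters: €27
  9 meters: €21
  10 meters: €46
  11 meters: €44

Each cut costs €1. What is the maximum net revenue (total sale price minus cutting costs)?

Consider every possible first cut. net[k] is the best of p[i]+net[k−i] over all sellable i≤k, charging 1 whenever i<k.
net[1] = 3
net[2] = max(3+3-1, 7+0) = 7
net[3] = max(3+7-1, 7+3-1, 8+0) = 9
net[4] = max(3+9-1, 7+7-1, 8+3-1, 20+0) = 20
net[5] = max(3+20-1, 7+9-1, 8+7-1, 20+3-1, 20+0) = 22
net[6] = max(3+22-1, 7+20-1, 8+9-1, 20+7-1, 20+3-1, 20+0) = 26
net[7] = max(3+26-1, 7+22-1, 8+20-1, …, 20+3-1, 26+0) = 28
net[8] = max(3+28-1, 7+26-1, 8+22-1, …, 26+3-1, 27+0) = 39
net[9] = max(3+39-1, 7+28-1, 8+26-1, …, 27+3-1, 21+0) = 41
net[10] = max(3+41-1, 7+39-1, 8+28-1, …, 21+3-1, 46+0) = 46
net[11] = max(3+46-1, 7+41-1, 8+39-1, …, 46+3-1, 44+0) = 48
One optimal plan: pieces 10 + 1 (1 cut) → €49 − €1 = €48.

48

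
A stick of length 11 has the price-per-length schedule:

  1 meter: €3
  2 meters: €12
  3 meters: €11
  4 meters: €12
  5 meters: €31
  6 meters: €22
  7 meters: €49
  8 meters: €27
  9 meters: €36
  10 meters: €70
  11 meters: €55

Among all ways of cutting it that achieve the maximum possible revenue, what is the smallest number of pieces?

Consider every possible first cut. r[k] is the best of p[i]+r[k−i] over all sellable i≤k.
r[1] = 3
r[2] = max(3+3, 12+0) = 12
r[3] = max(3+12, 12+3, 11+0) = 15
r[4] = max(3+15, 12+12, 11+3, 12+0) = 24
r[5] = max(3+24, 12+15, 11+12, 12+3, 31+0) = 31
r[6] = max(3+31, 12+24, 11+15, 12+12, 31+3, 22+0) = 36
r[7] = max(3+36, 12+31, 11+24, …, 22+3, 49+0) = 49
r[8] = max(3+49, 12+36, 11+31, …, 49+3, 27+0) = 52
r[9] = max(3+52, 12+49, 11+36, …, 27+3, 36+0) = 61
r[10] = max(3+61, 12+52, 11+49, …, 36+3, 70+0) = 70
r[11] = max(3+70, 12+61, 11+52, …, 70+3, 55+0) = 73
Maximum revenue is €73.
Now minimize piece count subject to staying optimal: for each k, pieces[k] = 1 + min over i with p[i]+r[k−i]=r[k] of pieces[k−i].
pieces[8] = 2
pieces[9] = 2
pieces[10] = 1
pieces[11] = 2

2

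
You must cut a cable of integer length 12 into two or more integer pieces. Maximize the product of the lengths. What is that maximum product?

Fill prod[k] for k=2..12: at each k try every first piece i and multiply by the better of (k−i) uncut or prod[k−i].
prod[2] = 1*max(1,0) = 1*1 = 1
prod[3] = max(1*2, 2*1) = 2
prod[4] = max(1*3, 2*2, 3*1) = 4
prod[5] = max(1*4, 2*3, 3*2, 4*1) = 6
prod[6] = max(1*6, 2*4, 3*3, 4*2, 5*1) = 9
prod[7] = max(1*9, 2*6, 3*4, 4*3, 5*2, 6*1) = 12
prod[8] = max(1*12, 2*9, 3*6, …, 6*2, 7*1) = 18
prod[9] = max(1*18, 2*12, 3*9, …, 7*2, 8*1) = 27
prod[10] = max(1*27, 2*18, 3*12, …, 8*2, 9*1) = 36
prod[11] = max(1*36, 2*27, 3*18, …, 9*2, 10*1) = 54
prod[12] = max(1*54, 2*36, 3*27, …, 10*2, 11*1) = 81
One optimal split: 3 + 3 + 3 + 3; product 3*3*3*3 = 81.

81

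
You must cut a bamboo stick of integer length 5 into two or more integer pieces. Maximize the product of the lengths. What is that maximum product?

Define P[k] = max over 1≤i<k of i · max(k−i, P[k−i]); the inner max lets the remainder stay uncut if that's better.
P[2] = 1·max(1,0) = 1·1 = 1
P[3] = max(1·2, 2·1) = 2
P[4] = max(1·3, 2·2, 3·1) = 4
P[5] = max(1·4, 2·3, 3·2, 4·1) = 6
One optimal split: 3 + 2; product 3·2 = 6.

6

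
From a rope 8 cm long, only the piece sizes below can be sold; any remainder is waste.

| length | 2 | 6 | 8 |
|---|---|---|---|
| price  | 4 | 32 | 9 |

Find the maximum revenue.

36

Let f[k] be the best obtainable value from length k. For each k, try every first piece i and keep the best of price[i] + f[k−i].
f[1] = 0
f[2] = 4
f[3] = 4
f[4] = 8  (first piece 2, then f[2]=4)
f[5] = 8
f[6] = 32
f[7] = 32
f[8] = 36  (first piece 2, then f[6]=32)
One optimal cutting: 6 + 2 → $36.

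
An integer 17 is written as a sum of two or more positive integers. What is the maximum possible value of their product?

Define prod[k] = max over 1≤i<k of i · max(k−i, prod[k−i]); the inner max lets the remainder stay uncut if that's better.
prod[2] = 1*max(1,0) = 1*1 = 1
prod[3] = 1*max(2,1) = 1*2 = 2
prod[4] = 2*max(2,1) = 2*2 = 4
prod[5] = 2*max(3,2) = 2*3 = 6
prod[6] = 3*max(3,2) = 3*3 = 9
prod[7] = 2*max(5,6) = 2*6 = 12
prod[8] = 2*max(6,9) = 2*9 = 18
prod[9] = 3*max(6,9) = 3*9 = 27
prod[10] = 2*max(8,18) = 2*18 = 36
prod[11] = 2*max(9,27) = 2*27 = 54
prod[12] = 3*max(9,27) = 3*27 = 81
prod[13] = 2*max(11,54) = 2*54 = 108
prod[14] = 2*max(12,81) = 2*81 = 162
prod[15] = 3*max(12,81) = 3*81 = 243
prod[16] = 2*max(14,162) = 2*162 = 324
prod[17] = 2*max(15,243) = 2*243 = 486
One optimal split: 3 + 3 + 3 + 3 + 3 + 2; product 3*3*3*3*3*2 = 486.

486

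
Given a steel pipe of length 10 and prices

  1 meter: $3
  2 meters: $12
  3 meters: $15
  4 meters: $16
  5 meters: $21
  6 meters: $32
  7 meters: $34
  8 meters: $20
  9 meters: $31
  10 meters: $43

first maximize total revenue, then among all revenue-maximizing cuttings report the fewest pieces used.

5

Build r[k] bottom-up: r[k] = max over allowed piece i of (p[i] + r[k−i]).
r[1] = 3
r[2] = 12
r[3] = 15  (first piece 1, then r[2]=12)
r[4] = 24  (first piece 2, then r[2]=12)
r[5] = 27  (first piece 1, then r[4]=24)
r[6] = 36  (first piece 2, then r[4]=24)
r[7] = 39  (first piece 1, then r[6]=36)
r[8] = 48  (first piece 2, then r[6]=36)
r[9] = 51  (first piece 1, then r[8]=48)
r[10] = 60  (first piece 2, then r[8]=48)
Maximum revenue is $60.
Now minimize piece count subject to staying optimal: for each k, pieces[k] = 1 + min over i with p[i]+r[k−i]=r[k] of pieces[k−i].
pieces[7] = 3
pieces[8] = 4
pieces[9] = 4
pieces[10] = 5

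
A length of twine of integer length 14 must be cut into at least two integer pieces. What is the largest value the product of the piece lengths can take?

162

Let P[k] be the best product for length k (with at least one cut). For each first piece i, the rest contributes max(k−i, P[k−i]).
P[2] = 1·max(1,0) = 1·1 = 1
P[3] = 1·max(2,1) = 1·2 = 2
P[4] = 2·max(2,1) = 2·2 = 4
P[5] = 2·max(3,2) = 2·3 = 6
P[6] = 3·max(3,2) = 3·3 = 9
P[7] = 2·max(5,6) = 2·6 = 12
P[8] = 2·max(6,9) = 2·9 = 18
P[9] = 3·max(6,9) = 3·9 = 27
P[10] = 2·max(8,18) = 2·18 = 36
P[11] = 2·max(9,27) = 2·27 = 54
P[12] = 3·max(9,27) = 3·27 = 81
P[13] = 2·max(11,54) = 2·54 = 108
P[14] = 2·max(12,81) = 2·81 = 162
One optimal split: 3 + 3 + 3 + 3 + 2; product 3·3·3·3·2 = 162.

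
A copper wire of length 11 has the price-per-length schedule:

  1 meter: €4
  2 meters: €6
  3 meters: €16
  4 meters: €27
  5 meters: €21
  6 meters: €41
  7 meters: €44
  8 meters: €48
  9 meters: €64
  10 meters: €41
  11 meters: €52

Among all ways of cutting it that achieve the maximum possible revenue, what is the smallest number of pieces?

Build r[k] bottom-up: r[k] = max over allowed piece i of (p[i] + r[k−i]).
r[1] = 4
r[2] = 8  (first piece 1, then r[1]=4)
r[3] = 16
r[4] = 27
r[5] = 31  (first piece 1, then r[4]=27)
r[6] = 41
r[7] = 45  (first piece 1, then r[6]=41)
r[8] = 54  (first piece 4, then r[4]=27)
r[9] = 64
r[10] = 68  (first piece 1, then r[9]=64)
r[11] = 72  (first piece 1, then r[10]=68)
Maximum revenue is €72.
Now minimize piece count subject to staying optimal: for each k, pieces[k] = 1 + min over i with p[i]+r[k−i]=r[k] of pieces[k−i].
pieces[8] = 2
pieces[9] = 1
pieces[10] = 2
pieces[11] = 3

3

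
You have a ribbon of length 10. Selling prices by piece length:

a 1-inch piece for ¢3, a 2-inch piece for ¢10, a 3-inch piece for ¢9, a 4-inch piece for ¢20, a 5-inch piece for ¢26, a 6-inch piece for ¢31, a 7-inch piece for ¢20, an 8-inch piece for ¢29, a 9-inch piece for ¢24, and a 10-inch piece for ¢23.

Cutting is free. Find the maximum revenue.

52

Let best[k] be the best obtainable value from length k. For each k, try every first piece i and keep the best of price[i] + best[k−i].
best[1] = 3
best[2] = 10
best[3] = 13  (first piece 1, then best[2]=10)
best[4] = 20  (first piece 2, then best[2]=10)
best[5] = 26
best[6] = 31
best[7] = 36  (first piece 2, then best[5]=26)
best[8] = 41  (first piece 2, then best[6]=31)
best[9] = 46  (first piece 2, then best[7]=36)
best[10] = 52  (first piece 5, then best[5]=26)
One optimal cutting: 5 + 5 → ¢26 + ¢26 = ¢52.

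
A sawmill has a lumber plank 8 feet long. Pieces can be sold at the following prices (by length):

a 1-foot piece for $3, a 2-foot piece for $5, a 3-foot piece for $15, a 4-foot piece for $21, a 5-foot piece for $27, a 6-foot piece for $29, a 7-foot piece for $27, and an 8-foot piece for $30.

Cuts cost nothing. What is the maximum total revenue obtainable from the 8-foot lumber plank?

42

Build v[k] bottom-up: v[k] = max over allowed piece i of (p[i] + v[k−i]).
v[1] = 3
v[2] = 6  (first piece 1, then v[1]=3)
v[3] = 15
v[4] = 21
v[5] = 27
v[6] = 30  (first piece 1, then v[5]=27)
v[7] = 36  (first piece 3, then v[4]=21)
v[8] = 42  (first piece 3, then v[5]=27)
One optimal cutting: 5 + 3 → $27 + $15 = $42.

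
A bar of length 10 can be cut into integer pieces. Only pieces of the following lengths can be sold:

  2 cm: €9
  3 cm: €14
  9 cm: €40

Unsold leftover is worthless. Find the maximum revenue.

46

Let r[k] be the best obtainable value from length k. For each k, try every first piece i and keep the best of price[i] + r[k−i].
r[1] = 0
r[2] = 9
r[3] = 14
r[4] = 18  (first piece 2, then r[2]=9)
r[5] = 23  (first piece 2, then r[3]=14)
r[6] = 28  (first piece 3, then r[3]=14)
r[7] = 32  (first piece 2, then r[5]=23)
r[8] = 37  (first piece 2, then r[6]=28)
r[9] = 42  (first piece 3, then r[6]=28)
r[10] = 46  (first piece 2, then r[8]=37)
One optimal cutting: 3 + 3 + 2 + 2 → €46.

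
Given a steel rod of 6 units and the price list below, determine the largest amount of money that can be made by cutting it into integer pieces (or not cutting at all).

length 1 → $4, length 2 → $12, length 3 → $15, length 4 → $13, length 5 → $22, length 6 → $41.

41

Consider every possible first cut. R[k] is the best of p[i]+R[k−i] over all sellable i≤k.
R[1] = 4
R[2] = 12
R[3] = 16  (first piece 1, then R[2]=12)
R[4] = 24  (first piece 2, then R[2]=12)
R[5] = 28  (first piece 1, then R[4]=24)
R[6] = 41
Best is to sell the whole 6-unit piece uncut for $41.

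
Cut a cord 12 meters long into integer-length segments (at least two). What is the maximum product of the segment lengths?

Define prod[k] = max over 1≤i<k of i · max(k−i, prod[k−i]); the inner max lets the remainder stay uncut if that's better.
prod[2] = 1·max(1,0) = 1·1 = 1
prod[3] = 1·max(2,1) = 1·2 = 2
prod[4] = 2·max(2,1) = 2·2 = 4
prod[5] = 2·max(3,2) = 2·3 = 6
prod[6] = 3·max(3,2) = 3·3 = 9
prod[7] = 2·max(5,6) = 2·6 = 12
prod[8] = 2·max(6,9) = 2·9 = 18
prod[9] = 3·max(6,9) = 3·9 = 27
prod[10] = 2·max(8,18) = 2·18 = 36
prod[11] = 2·max(9,27) = 2·27 = 54
prod[12] = 3·max(9,27) = 3·27 = 81
One optimal split: 3 + 3 + 3 + 3; product 3·3·3·3 = 81.

81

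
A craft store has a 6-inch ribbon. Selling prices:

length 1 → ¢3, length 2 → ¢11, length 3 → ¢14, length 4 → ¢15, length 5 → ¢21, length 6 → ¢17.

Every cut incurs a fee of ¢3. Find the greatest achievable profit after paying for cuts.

Consider every possible first cut. net[k] is the best of p[i]+net[k−i] over all sellable i≤k, charging 3 whenever i<k.
net[1] = 3
net[2] = max(3+3-3, 11+0) = 11
net[3] = max(3+11-3, 11+3-3, 14+0) = 14
net[4] = max(3+14-3, 11+11-3, 14+3-3, 15+0) = 19
net[5] = max(3+19-3, 11+14-3, 14+11-3, 15+3-3, 21+0) = 22
net[6] = max(3+22-3, 11+19-3, 14+14-3, 15+11-3, 21+3-3, 17+0) = 27
One optimal plan: pieces 2 + 2 + 2 (2 cuts) → ¢33 − ¢6 = ¢27.

27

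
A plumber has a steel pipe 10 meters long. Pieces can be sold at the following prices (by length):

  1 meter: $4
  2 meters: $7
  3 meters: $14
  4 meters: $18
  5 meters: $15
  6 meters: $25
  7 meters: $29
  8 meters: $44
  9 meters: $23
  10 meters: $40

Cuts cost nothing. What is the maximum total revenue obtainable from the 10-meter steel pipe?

Consider every possible first cut. r[k] is the best of p[i]+r[k−i] over all sellable i≤k.
r[1] = 4
r[2] = 8  (first piece 1, then r[1]=4)
r[3] = 14
r[4] = 18  (first piece 1, then r[3]=14)
r[5] = 22  (first piece 1, then r[4]=18)
r[6] = 28  (first piece 3, then r[3]=14)
r[7] = 32  (first piece 1, then r[6]=28)
r[8] = 44
r[9] = 48  (first piece 1, then r[8]=44)
r[10] = 52  (first piece 1, then r[9]=48)
One optimal cutting: 8 + 1 + 1 → $44 + $4 + $4 = $52.

52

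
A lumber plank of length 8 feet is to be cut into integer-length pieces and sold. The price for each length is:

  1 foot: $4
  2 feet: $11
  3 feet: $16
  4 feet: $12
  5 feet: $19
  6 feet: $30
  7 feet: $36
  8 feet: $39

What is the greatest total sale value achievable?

Let best[k] be the best obtainable value from length k. For each k, try every first piece i and keep the best of price[i] + best[k−i].
best[1] = 4
best[2] = 11
best[3] = 16
best[4] = 22  (first piece 2, then best[2]=11)
best[5] = 27  (first piece 2, then best[3]=16)
best[6] = 33  (first piece 2, then best[4]=22)
best[7] = 38  (first piece 2, then best[5]=27)
best[8] = 44  (first piece 2, then best[6]=33)
One optimal cutting: 2 + 2 + 2 + 2 → $11 + $11 + $11 + $11 = $44.

44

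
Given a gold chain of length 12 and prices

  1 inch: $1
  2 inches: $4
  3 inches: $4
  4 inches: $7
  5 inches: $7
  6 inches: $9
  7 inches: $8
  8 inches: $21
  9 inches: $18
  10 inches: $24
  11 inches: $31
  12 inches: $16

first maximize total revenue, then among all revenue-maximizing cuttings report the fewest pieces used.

Build r[k] bottom-up: r[k] = max over allowed piece i of (p[i] + r[k−i]).
r[1] = 1
r[2] = 4
r[3] = 5  (first piece 1, then r[2]=4)
r[4] = 8  (first piece 2, then r[2]=4)
r[5] = 9  (first piece 1, then r[4]=8)
r[6] = 12  (first piece 2, then r[4]=8)
r[7] = 13  (first piece 1, then r[6]=12)
r[8] = 21
r[9] = 22  (first piece 1, then r[8]=21)
r[10] = 25  (first piece 2, then r[8]=21)
r[11] = 31
r[12] = 32  (first piece 1, then r[11]=31)
Maximum revenue is $32.
Now minimize piece count subject to staying optimal: for each k, pieces[k] = 1 + min over i with p[i]+r[k−i]=r[k] of pieces[k−i].
pieces[9] = 2
pieces[10] = 2
pieces[11] = 1
pieces[12] = 2

2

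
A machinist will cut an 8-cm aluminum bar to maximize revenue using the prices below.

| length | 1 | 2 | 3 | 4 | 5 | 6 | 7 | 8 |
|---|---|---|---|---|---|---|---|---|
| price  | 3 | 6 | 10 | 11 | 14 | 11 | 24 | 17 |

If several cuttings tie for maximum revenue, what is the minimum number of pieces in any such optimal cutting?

2

Build r[k] bottom-up: r[k] = max over allowed piece i of (p[i] + r[k−i]).
r[1] = 3
r[2] = 6  (first piece 1, then r[1]=3)
r[3] = 10
r[4] = 13  (first piece 1, then r[3]=10)
r[5] = 16  (first piece 1, then r[4]=13)
r[6] = 20  (first piece 3, then r[3]=10)
r[7] = 24
r[8] = 27  (first piece 1, then r[7]=24)
Maximum revenue is $27.
Now minimize piece count subject to staying optimal: for each k, pieces[k] = 1 + min over i with p[i]+r[k−i]=r[k] of pieces[k−i].
pieces[5] = 2
pieces[6] = 2
pieces[7] = 1
pieces[8] = 2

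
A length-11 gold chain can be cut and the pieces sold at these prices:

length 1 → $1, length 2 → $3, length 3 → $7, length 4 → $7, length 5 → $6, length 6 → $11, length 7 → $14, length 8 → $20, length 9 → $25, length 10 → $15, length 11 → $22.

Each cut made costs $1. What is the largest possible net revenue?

27

Build net[k] bottom-up: net[k] = max over allowed piece i of (p[i] + net[k−i]) − 1 per cut.
net[1] = 1
net[2] = 3
net[3] = 7
net[4] = 7  (first piece 1, then net[3]=7)
net[5] = 9  (first piece 2, then net[3]=7)
net[6] = 13  (first piece 3, then net[3]=7)
net[7] = 14
net[8] = 20
net[9] = 25
net[10] = 25  (first piece 1, then net[9]=25)
net[11] = 27  (first piece 2, then net[9]=25)
One optimal plan: pieces 9 + 2 (1 cut) → $28 − $1 = $27.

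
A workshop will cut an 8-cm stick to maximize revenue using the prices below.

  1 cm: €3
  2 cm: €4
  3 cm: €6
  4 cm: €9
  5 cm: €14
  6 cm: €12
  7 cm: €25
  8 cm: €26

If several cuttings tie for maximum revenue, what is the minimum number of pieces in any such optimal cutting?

Let r[k] be the best obtainable value from length k. For each k, try every first piece i and keep the best of price[i] + r[k−i].
r[1] = 3
r[2] = max(3+3, 4+0) = 6
r[3] = max(3+6, 4+3, 6+0) = 9
r[4] = max(3+9, 4+6, 6+3, 9+0) = 12
r[5] = max(3+12, 4+9, 6+6, 9+3, 14+0) = 15
r[6] = max(3+15, 4+12, 6+9, 9+6, 14+3, 12+0) = 18
r[7] = max(3+18, 4+15, 6+12, …, 12+3, 25+0) = 25
r[8] = max(3+25, 4+18, 6+15, …, 25+3, 26+0) = 28
Maximum revenue is €28.
Now minimize piece count subject to staying optimal: for each k, pieces[k] = 1 + min over i with p[i]+r[k−i]=r[k] of pieces[k−i].
pieces[5] = 5
pieces[6] = 6
pieces[7] = 1
pieces[8] = 2

2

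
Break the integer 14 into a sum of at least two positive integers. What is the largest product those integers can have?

162

Fill prod[k] for k=2..14: at each k try every first piece i and multiply by the better of (k−i) uncut or prod[k−i].
prod[2] = 1×max(1,0) = 1×1 = 1
prod[3] = 1×max(2,1) = 1×2 = 2
prod[4] = 2×max(2,1) = 2×2 = 4
prod[5] = 2×max(3,2) = 2×3 = 6
prod[6] = 3×max(3,2) = 3×3 = 9
prod[7] = 2×max(5,6) = 2×6 = 12
prod[8] = 2×max(6,9) = 2×9 = 18
prod[9] = 3×max(6,9) = 3×9 = 27
prod[10] = 2×max(8,18) = 2×18 = 36
prod[11] = 2×max(9,27) = 2×27 = 54
prod[12] = 3×max(9,27) = 3×27 = 81
prod[13] = 2×max(11,54) = 2×54 = 108
prod[14] = 2×max(12,81) = 2×81 = 162
One optimal split: 3 + 3 + 3 + 3 + 2; product 3×3×3×3×2 = 162.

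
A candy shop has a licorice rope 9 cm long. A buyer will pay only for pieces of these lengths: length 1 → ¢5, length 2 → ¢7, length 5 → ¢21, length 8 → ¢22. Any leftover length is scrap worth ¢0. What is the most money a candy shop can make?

45

Consider every possible first cut. best[k] is the best of p[i]+best[k−i] over all sellable i≤k.
best[1] = 5
best[2] = max(5+5, 7+0) = 10
best[3] = max(5+10, 7+5) = 15
best[4] = max(5+15, 7+10) = 20
best[5] = max(5+20, 7+15, 21+0) = 25
best[6] = max(5+25, 7+20, 21+5) = 30
best[7] = max(5+30, 7+25, 21+10) = 35
best[8] = max(5+35, 7+30, 21+15, 22+0) = 40
best[9] = max(5+40, 7+35, 21+20, 22+5) = 45
One optimal cutting: 1 + 1 + 1 + 1 + 1 + 1 + 1 + 1 + 1 → ¢45.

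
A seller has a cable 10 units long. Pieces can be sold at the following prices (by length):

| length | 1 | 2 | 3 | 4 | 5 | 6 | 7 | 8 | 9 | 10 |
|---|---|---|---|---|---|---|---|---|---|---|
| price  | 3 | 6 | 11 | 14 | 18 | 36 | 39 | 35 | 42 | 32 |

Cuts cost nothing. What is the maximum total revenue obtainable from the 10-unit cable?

Build r[k] bottom-up: r[k] = max over allowed piece i of (p[i] + r[k−i]).
r[1] = 3
r[2] = max(3+3, 6+0) = 6
r[3] = max(3+6, 6+3, 11+0) = 11
r[4] = max(3+11, 6+6, 11+3, 14+0) = 14
r[5] = max(3+14, 6+11, 11+6, 14+3, 18+0) = 18
r[6] = max(3+18, 6+14, 11+11, 14+6, 18+3, 36+0) = 36
r[7] = max(3+36, 6+18, 11+14, …, 36+3, 39+0) = 39
r[8] = max(3+39, 6+36, 11+18, …, 39+3, 35+0) = 42
r[9] = max(3+42, 6+39, 11+36, …, 35+3, 42+0) = 47
r[10] = max(3+47, 6+42, 11+39, …, 42+3, 32+0) = 50
One optimal cutting: 6 + 3 + 1 → 36 + 11 + 3 = 50.

50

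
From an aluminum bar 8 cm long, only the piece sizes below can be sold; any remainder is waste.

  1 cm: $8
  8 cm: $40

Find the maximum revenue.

Let best[k] be the best obtainable value from length k. For each k, try every first piece i and keep the best of price[i] + best[k−i].
best[1] = 8
best[2] = 16  (first piece 1, then best[1]=8)
best[3] = 24  (first piece 1, then best[2]=16)
best[4] = 32  (first piece 1, then best[3]=24)
best[5] = 40  (first piece 1, then best[4]=32)
best[6] = 48  (first piece 1, then best[5]=40)
best[7] = 56  (first piece 1, then best[6]=48)
best[8] = 64  (first piece 1, then best[7]=56)
One optimal cutting: 1 + 1 + 1 + 1 + 1 + 1 + 1 + 1 → $64.

64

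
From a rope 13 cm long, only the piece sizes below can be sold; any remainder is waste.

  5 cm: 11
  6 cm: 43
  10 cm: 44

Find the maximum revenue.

86

Build r[k] bottom-up: r[k] = max over allowed piece i of (p[i] + r[k−i]).
r[1] = 0
r[2] = 0
r[3] = 0
r[4] = 0
r[5] = 11
r[6] = max(11+0, 43+0) = 43
r[7] = max(11+0, 43+0) = 43
r[8] = max(11+0, 43+0) = 43
r[9] = max(11+0, 43+0) = 43
r[10] = max(11+11, 43+0, 44+0) = 44
r[11] = max(11+43, 43+11, 44+0) = 54
r[12] = max(11+43, 43+43, 44+0) = 86
r[13] = max(11+43, 43+43, 44+0) = 86
One optimal cutting: pieces 6 + 6 with 1 cm of scrap → 86.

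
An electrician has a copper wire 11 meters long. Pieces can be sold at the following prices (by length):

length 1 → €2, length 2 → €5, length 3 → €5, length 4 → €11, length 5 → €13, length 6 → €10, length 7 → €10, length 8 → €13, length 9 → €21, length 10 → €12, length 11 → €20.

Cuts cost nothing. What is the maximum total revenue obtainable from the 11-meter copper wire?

Consider every possible first cut. r[k] is the best of p[i]+r[k−i] over all sellable i≤k.
r[1] = 2
r[2] = max(2+2, 5+0) = 5
r[3] = max(2+5, 5+2, 5+0) = 7
r[4] = max(2+7, 5+5, 5+2, 11+0) = 11
r[5] = max(2+11, 5+7, 5+5, 11+2, 13+0) = 13
r[6] = max(2+13, 5+11, 5+7, 11+5, 13+2, 10+0) = 16
r[7] = max(2+16, 5+13, 5+11, …, 10+2, 10+0) = 18
r[8] = max(2+18, 5+16, 5+13, …, 10+2, 13+0) = 22
r[9] = max(2+22, 5+18, 5+16, …, 13+2, 21+0) = 24
r[10] = max(2+24, 5+22, 5+18, …, 21+2, 12+0) = 27
r[11] = max(2+27, 5+24, 5+22, …, 12+2, 20+0) = 29
One optimal cutting: 4 + 4 + 2 + 1 → €11 + €11 + €5 + €2 = €29.

29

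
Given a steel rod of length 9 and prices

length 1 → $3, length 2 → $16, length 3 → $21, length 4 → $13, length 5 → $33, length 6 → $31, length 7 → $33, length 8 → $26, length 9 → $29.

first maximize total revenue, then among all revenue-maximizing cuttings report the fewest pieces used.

Let r[k] be the best obtainable value from length k. For each k, try every first piece i and keep the best of price[i] + r[k−i].
r[1] = 3
r[2] = 16
r[3] = 21
r[4] = 32  (first piece 2, then r[2]=16)
r[5] = 37  (first piece 2, then r[3]=21)
r[6] = 48  (first piece 2, then r[4]=32)
r[7] = 53  (first piece 2, then r[5]=37)
r[8] = 64  (first piece 2, then r[6]=48)
r[9] = 69  (first piece 2, then r[7]=53)
Maximum revenue is $69.
Now minimize piece count subject to staying optimal: for each k, pieces[k] = 1 + min over i with p[i]+r[k−i]=r[k] of pieces[k−i].
pieces[6] = 3
pieces[7] = 3
pieces[8] = 4
pieces[9] = 4

4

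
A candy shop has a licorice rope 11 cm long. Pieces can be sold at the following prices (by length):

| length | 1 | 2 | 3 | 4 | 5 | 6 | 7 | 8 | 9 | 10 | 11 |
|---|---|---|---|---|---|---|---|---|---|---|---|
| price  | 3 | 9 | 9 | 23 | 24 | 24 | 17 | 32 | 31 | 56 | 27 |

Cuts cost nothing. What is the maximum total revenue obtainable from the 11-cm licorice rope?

59

Let v[k] be the best obtainable value from length k. For each k, try every first piece i and keep the best of price[i] + v[k−i].
v[1] = 3
v[2] = max(3+3, 9+0) = 9
v[3] = max(3+9, 9+3, 9+0) = 12
v[4] = max(3+12, 9+9, 9+3, 23+0) = 23
v[5] = max(3+23, 9+12, 9+9, 23+3, 24+0) = 26
v[6] = max(3+26, 9+23, 9+12, 23+9, 24+3, 24+0) = 32
v[7] = max(3+32, 9+26, 9+23, …, 24+3, 17+0) = 35
v[8] = max(3+35, 9+32, 9+26, …, 17+3, 32+0) = 46
v[9] = max(3+46, 9+35, 9+32, …, 32+3, 31+0) = 49
v[10] = max(3+49, 9+46, 9+35, …, 31+3, 56+0) = 56
v[11] = max(3+56, 9+49, 9+46, …, 56+3, 27+0) = 59
One optimal cutting: 10 + 1 → ¢56 + ¢3 = ¢59.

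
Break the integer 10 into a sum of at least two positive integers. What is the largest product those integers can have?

Define prod[k] = max over 1≤i<k of i · max(k−i, prod[k−i]); the inner max lets the remainder stay uncut if that's better.
Small cases: prod[2]=1.
prod[3] = max(1*2, 2*1) = 2
prod[4] = max(1*3, 2*2, 3*1) = 4
prod[5] = max(1*4, 2*3, 3*2, 4*1) = 6
prod[6] = max(1*6, 2*4, 3*3, 4*2, 5*1) = 9
prod[7] = max(1*9, 2*6, 3*4, 4*3, 5*2, 6*1) = 12
prod[8] = max(1*12, 2*9, 3*6, …, 6*2, 7*1) = 18
prod[9] = max(1*18, 2*12, 3*9, …, 7*2, 8*1) = 27
prod[10] = max(1*27, 2*18, 3*12, …, 8*2, 9*1) = 36
One optimal split: 3 + 3 + 2 + 2; product 3*3*2*2 = 36.

36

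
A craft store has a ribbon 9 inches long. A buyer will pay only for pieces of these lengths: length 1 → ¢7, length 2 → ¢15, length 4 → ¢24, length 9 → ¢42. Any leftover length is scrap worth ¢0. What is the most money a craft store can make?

Consider every possible first cut. r[k] is the best of p[i]+r[k−i] over all sellable i≤k.
r[1] = 7
r[2] = max(7+7, 15+0) = 15
r[3] = max(7+15, 15+7) = 22
r[4] = max(7+22, 15+15, 24+0) = 30
r[5] = max(7+30, 15+22, 24+7) = 37
r[6] = max(7+37, 15+30, 24+15) = 45
r[7] = max(7+45, 15+37, 24+22) = 52
r[8] = max(7+52, 15+45, 24+30) = 60
r[9] = max(7+60, 15+52, 24+37, 42+0) = 67
One optimal cutting: 2 + 2 + 2 + 2 + 1 → ¢67.

67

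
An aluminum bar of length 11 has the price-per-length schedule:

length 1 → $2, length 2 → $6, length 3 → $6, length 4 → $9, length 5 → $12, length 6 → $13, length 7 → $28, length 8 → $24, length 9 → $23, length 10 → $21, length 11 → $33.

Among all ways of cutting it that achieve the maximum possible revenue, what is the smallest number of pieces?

Build r[k] bottom-up: r[k] = max over allowed piece i of (p[i] + r[k−i]).
r[1] = 2
r[2] = max(2+2, 6+0) = 6
r[3] = max(2+6, 6+2, 6+0) = 8
r[4] = max(2+8, 6+6, 6+2, 9+0) = 12
r[5] = max(2+12, 6+8, 6+6, 9+2, 12+0) = 14
r[6] = max(2+14, 6+12, 6+8, 9+6, 12+2, 13+0) = 18
r[7] = max(2+18, 6+14, 6+12, …, 13+2, 28+0) = 28
r[8] = max(2+28, 6+18, 6+14, …, 28+2, 24+0) = 30
r[9] = max(2+30, 6+28, 6+18, …, 24+2, 23+0) = 34
r[10] = max(2+34, 6+30, 6+28, …, 23+2, 21+0) = 36
r[11] = max(2+36, 6+34, 6+30, …, 21+2, 33+0) = 40
Maximum revenue is $40.
Now minimize piece count subject to staying optimal: for each k, pieces[k] = 1 + min over i with p[i]+r[k−i]=r[k] of pieces[k−i].
pieces[8] = 2
pieces[9] = 2
pieces[10] = 3
pieces[11] = 3

3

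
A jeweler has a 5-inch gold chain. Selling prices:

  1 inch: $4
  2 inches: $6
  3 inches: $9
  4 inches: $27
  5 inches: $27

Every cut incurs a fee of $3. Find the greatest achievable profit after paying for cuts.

Consider every possible first cut. net[k] is the best of p[i]+net[k−i] over all sellable i≤k, charging 3 whenever i<k.
net[1] = 4
net[2] = 6
net[3] = 9
net[4] = 27
net[5] = 28  (first piece 1, then net[4]=27)
One optimal plan: pieces 4 + 1 (1 cut) → $31 − $3 = $28.

28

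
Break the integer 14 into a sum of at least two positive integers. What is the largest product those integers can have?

Define g[k] = max over 1≤i<k of i · max(k−i, g[k−i]); the inner max lets the remainder stay uncut if that's better.
Small cases: g[2]=1, g[3]=2, g[4]=4, g[5]=6, g[6]=9, g[7]=12, g[8]=18, g[9]=27.
g[10] = max(1×27, 2×18, 3×12, …, 8×2, 9×1) = 36
g[11] = max(1×36, 2×27, 3×18, …, 9×2, 10×1) = 54
g[12] = max(1×54, 2×36, 3×27, …, 10×2, 11×1) = 81
g[13] = max(1×81, 2×54, 3×36, …, 11×2, 12×1) = 108
g[14] = max(1×108, 2×81, 3×54, …, 12×2, 13×1) = 162
One optimal split: 3 + 3 + 3 + 3 + 2; product 3×3×3×3×2 = 162.

162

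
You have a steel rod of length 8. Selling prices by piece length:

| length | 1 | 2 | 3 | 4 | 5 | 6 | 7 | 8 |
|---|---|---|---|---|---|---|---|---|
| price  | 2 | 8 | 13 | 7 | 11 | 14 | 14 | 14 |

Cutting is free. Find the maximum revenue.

34

Consider every possible first cut. R[k] is the best of p[i]+R[k−i] over all sellable i≤k.
R[1] = 2
R[2] = max(2+2, 8+0) = 8
R[3] = max(2+8, 8+2, 13+0) = 13
R[4] = max(2+13, 8+8, 13+2, 7+0) = 16
R[5] = max(2+16, 8+13, 13+8, 7+2, 11+0) = 21
R[6] = max(2+21, 8+16, 13+13, 7+8, 11+2, 14+0) = 26
R[7] = max(2+26, 8+21, 13+16, …, 14+2, 14+0) = 29
R[8] = max(2+29, 8+26, 13+21, …, 14+2, 14+0) = 34
One optimal cutting: 3 + 3 + 2 → $13 + $13 + $8 = $34.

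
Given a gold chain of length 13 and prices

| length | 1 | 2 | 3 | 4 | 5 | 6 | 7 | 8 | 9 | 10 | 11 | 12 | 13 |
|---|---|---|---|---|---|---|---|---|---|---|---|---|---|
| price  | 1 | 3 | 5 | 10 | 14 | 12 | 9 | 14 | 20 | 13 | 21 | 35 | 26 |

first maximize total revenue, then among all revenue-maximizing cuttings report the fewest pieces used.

Let r[k] be the best obtainable value from length k. For each k, try every first piece i and keep the best of price[i] + r[k−i].
r[1] = 1
r[2] = max(1+1, 3+0) = 3
r[3] = max(1+3, 3+1, 5+0) = 5
r[4] = max(1+5, 3+3, 5+1, 10+0) = 10
r[5] = max(1+10, 3+5, 5+3, 10+1, 14+0) = 14
r[6] = max(1+14, 3+10, 5+5, 10+3, 14+1, 12+0) = 15
r[7] = max(1+15, 3+14, 5+10, …, 12+1, 9+0) = 17
r[8] = max(1+17, 3+15, 5+14, …, 9+1, 14+0) = 20
r[9] = max(1+20, 3+17, 5+15, …, 14+1, 20+0) = 24
r[10] = max(1+24, 3+20, 5+17, …, 20+1, 13+0) = 28
r[11] = max(1+28, 3+24, 5+20, …, 13+1, 21+0) = 29
r[12] = max(1+29, 3+28, 5+24, …, 21+1, 35+0) = 35
r[13] = max(1+35, 3+29, 5+28, …, 35+1, 26+0) = 36
Maximum revenue is $36.
Now minimize piece count subject to staying optimal: for each k, pieces[k] = 1 + min over i with p[i]+r[k−i]=r[k] of pieces[k−i].
pieces[10] = 2
pieces[11] = 3
pieces[12] = 1
pieces[13] = 2

2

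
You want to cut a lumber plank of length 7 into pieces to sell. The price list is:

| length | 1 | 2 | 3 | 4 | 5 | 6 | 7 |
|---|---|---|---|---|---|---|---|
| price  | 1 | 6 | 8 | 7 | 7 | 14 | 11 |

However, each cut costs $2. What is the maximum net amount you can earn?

Let r[k] be the best obtainable value from length k. For each k, try every first piece i and keep the best of price[i] + r[k−i] minus the 2 cut fee when i<k.
r[1] = 1
r[2] = max(1+1-2, 6+0) = 6
r[3] = max(1+6-2, 6+1-2, 8+0) = 8
r[4] = max(1+8-2, 6+6-2, 8+1-2, 7+0) = 10
r[5] = max(1+10-2, 6+8-2, 8+6-2, 7+1-2, 7+0) = 12
r[6] = max(1+12-2, 6+10-2, 8+8-2, 7+6-2, 7+1-2, 14+0) = 14
r[7] = max(1+14-2, 6+12-2, 8+10-2, …, 14+1-2, 11+0) = 16
One optimal plan: pieces 3 + 2 + 2 (2 cuts) → $20 − $4 = $16.

16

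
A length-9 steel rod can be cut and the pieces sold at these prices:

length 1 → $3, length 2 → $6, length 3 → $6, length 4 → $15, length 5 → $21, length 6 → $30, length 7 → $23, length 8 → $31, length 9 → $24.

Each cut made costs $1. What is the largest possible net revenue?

Consider every possible first cut. v[k] is the best of p[i]+v[k−i] over all sellable i≤k, charging 1 whenever i<k.
v[1] = 3
v[2] = max(3+3-1, 6+0) = 6
v[3] = max(3+6-1, 6+3-1, 6+0) = 8
v[4] = max(3+8-1, 6+6-1, 6+3-1, 15+0) = 15
v[5] = max(3+15-1, 6+8-1, 6+6-1, 15+3-1, 21+0) = 21
v[6] = max(3+21-1, 6+15-1, 6+8-1, 15+6-1, 21+3-1, 30+0) = 30
v[7] = max(3+30-1, 6+21-1, 6+15-1, …, 30+3-1, 23+0) = 32
v[8] = max(3+32-1, 6+30-1, 6+21-1, …, 23+3-1, 31+0) = 35
v[9] = max(3+35-1, 6+32-1, 6+30-1, …, 31+3-1, 24+0) = 37
One optimal plan: pieces 6 + 2 + 1 (2 cuts) → $39 − $2 = $37.

37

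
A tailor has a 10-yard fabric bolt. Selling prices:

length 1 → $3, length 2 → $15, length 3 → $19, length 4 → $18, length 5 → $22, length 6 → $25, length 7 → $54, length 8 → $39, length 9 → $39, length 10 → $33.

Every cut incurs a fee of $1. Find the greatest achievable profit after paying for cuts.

72

Consider every possible first cut. v[k] is the best of p[i]+v[k−i] over all sellable i≤k, charging 1 whenever i<k.
v[1] = 3
v[2] = max(3+3-1, 15+0) = 15
v[3] = max(3+15-1, 15+3-1, 19+0) = 19
v[4] = max(3+19-1, 15+15-1, 19+3-1, 18+0) = 29
v[5] = max(3+29-1, 15+19-1, 19+15-1, 18+3-1, 22+0) = 33
v[6] = max(3+33-1, 15+29-1, 19+19-1, 18+15-1, 22+3-1, 25+0) = 43
v[7] = max(3+43-1, 15+33-1, 19+29-1, …, 25+3-1, 54+0) = 54
v[8] = max(3+54-1, 15+43-1, 19+33-1, …, 54+3-1, 39+0) = 57
v[9] = max(3+57-1, 15+54-1, 19+43-1, …, 39+3-1, 39+0) = 68
v[10] = max(3+68-1, 15+57-1, 19+54-1, …, 39+3-1, 33+0) = 72
One optimal plan: pieces 7 + 3 (1 cut) → $73 − $1 = $72.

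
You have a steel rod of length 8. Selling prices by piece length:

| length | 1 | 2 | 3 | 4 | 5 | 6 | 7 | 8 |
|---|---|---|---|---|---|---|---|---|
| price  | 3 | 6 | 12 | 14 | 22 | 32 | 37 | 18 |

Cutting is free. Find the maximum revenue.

Build R[k] bottom-up: R[k] = max over allowed piece i of (p[i] + R[k−i]).
R[1] = 3
R[2] = max(3+3, 6+0) = 6
R[3] = max(3+6, 6+3, 12+0) = 12
R[4] = max(3+12, 6+6, 12+3, 14+0) = 15
R[5] = max(3+15, 6+12, 12+6, 14+3, 22+0) = 22
R[6] = max(3+22, 6+15, 12+12, 14+6, 22+3, 32+0) = 32
R[7] = max(3+32, 6+22, 12+15, …, 32+3, 37+0) = 37
R[8] = max(3+37, 6+32, 12+22, …, 37+3, 18+0) = 40
One optimal cutting: 7 + 1 → $37 + $3 = $40.

40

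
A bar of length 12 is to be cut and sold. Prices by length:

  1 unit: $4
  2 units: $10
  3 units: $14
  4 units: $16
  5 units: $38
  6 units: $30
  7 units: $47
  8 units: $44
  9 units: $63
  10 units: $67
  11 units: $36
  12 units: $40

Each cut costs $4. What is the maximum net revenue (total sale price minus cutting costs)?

81

Build v[k] bottom-up: v[k] = max over allowed piece i of (p[i] + v[k−i]) − 4 per cut.
v[1] = 4
v[2] = max(4+4-4, 10+0) = 10
v[3] = max(4+10-4, 10+4-4, 14+0) = 14
v[4] = max(4+14-4, 10+10-4, 14+4-4, 16+0) = 16
v[5] = max(4+16-4, 10+14-4, 14+10-4, 16+4-4, 38+0) = 38
v[6] = max(4+38-4, 10+16-4, 14+14-4, 16+10-4, 38+4-4, 30+0) = 38
v[7] = max(4+38-4, 10+38-4, 14+16-4, …, 30+4-4, 47+0) = 47
v[8] = max(4+47-4, 10+38-4, 14+38-4, …, 47+4-4, 44+0) = 48
v[9] = max(4+48-4, 10+47-4, 14+38-4, …, 44+4-4, 63+0) = 63
v[10] = max(4+63-4, 10+48-4, 14+47-4, …, 63+4-4, 67+0) = 72
v[11] = max(4+72-4, 10+63-4, 14+48-4, …, 67+4-4, 36+0) = 72
v[12] = max(4+72-4, 10+72-4, 14+63-4, …, 36+4-4, 40+0) = 81
One optimal plan: pieces 7 + 5 (1 cut) → $85 − $4 = $81.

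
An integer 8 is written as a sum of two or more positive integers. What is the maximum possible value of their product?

18

Fill m[k] for k=2..8: at each k try every first piece i and multiply by the better of (k−i) uncut or m[k−i].
m[2] = 1·max(1,0) = 1·1 = 1
m[3] = 1·max(2,1) = 1·2 = 2
m[4] = 2·max(2,1) = 2·2 = 4
m[5] = 2·max(3,2) = 2·3 = 6
m[6] = 3·max(3,2) = 3·3 = 9
m[7] = 2·max(5,6) = 2·6 = 12
m[8] = 2·max(6,9) = 2·9 = 18
One optimal split: 3 + 3 + 2; product 3·3·2 = 18.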